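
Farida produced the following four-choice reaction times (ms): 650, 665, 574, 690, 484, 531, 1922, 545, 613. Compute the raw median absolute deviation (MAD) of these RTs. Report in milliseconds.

Sorted: 484, 531, 545, 574, 613, 650, 665, 690, 1922 → median = 613
|x − 613|: 37, 52, 39, 77, 129, 82, 1309, 68, 0
Sorted deviations: 0, 37, 39, 52, 68, 77, 82, 129, 1309 → MAD = 68

68 ms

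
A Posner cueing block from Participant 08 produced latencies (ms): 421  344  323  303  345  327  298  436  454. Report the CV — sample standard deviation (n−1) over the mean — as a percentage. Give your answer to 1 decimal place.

16.5%

n = 9, Σ = 3251, M = 361.2222
Σ(x−M)² = 28351.556; s = √(28351.556/8) = 59.5310
CV = 59.5310 / 361.2222 = 0.16480 = 16.480%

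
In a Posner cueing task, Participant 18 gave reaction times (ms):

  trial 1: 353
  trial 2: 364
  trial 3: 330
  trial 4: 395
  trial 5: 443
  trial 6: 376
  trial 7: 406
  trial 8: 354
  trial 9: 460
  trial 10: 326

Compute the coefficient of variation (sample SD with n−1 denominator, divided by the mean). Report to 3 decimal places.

0.119

n = 10, Σ = 3807, M = 380.7000
Σ(x−M)² = 18358.100; s = √(18358.100/9) = 45.1640
CV = 45.1640 / 380.7000 = 0.11863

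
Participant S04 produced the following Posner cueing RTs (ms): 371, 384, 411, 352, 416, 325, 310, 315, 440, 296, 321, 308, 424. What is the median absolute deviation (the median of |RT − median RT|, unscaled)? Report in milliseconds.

42 ms

Sorted: 296, 308, 310, 315, 321, 325, 352, 371, 384, 411, 416, 424, 440 → median = 352
|x − 352|: 19, 32, 59, 0, 64, 27, 42, 37, 88, 56, 31, 44, 72
Sorted deviations: 0, 19, 27, 31, 32, 37, 42, 44, 56, 59, 64, 72, 88 → MAD = 42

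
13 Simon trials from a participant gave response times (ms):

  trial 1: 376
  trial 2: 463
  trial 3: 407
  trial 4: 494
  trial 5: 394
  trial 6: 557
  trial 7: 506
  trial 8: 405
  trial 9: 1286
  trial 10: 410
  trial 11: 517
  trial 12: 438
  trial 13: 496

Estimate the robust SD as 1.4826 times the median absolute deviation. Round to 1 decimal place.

Sorted: 376, 394, 405, 407, 410, 438, 463, 494, 496, 506, 517, 557, 1286 → median = 463
|x − 463| sorted: 0, 25, 31, 33, 43, 53, 54, 56, 58, 69, 87, 94, 823 → MAD = 54
Robust SD ≈ 1.4826 × 54 = 80.060

80.1 ms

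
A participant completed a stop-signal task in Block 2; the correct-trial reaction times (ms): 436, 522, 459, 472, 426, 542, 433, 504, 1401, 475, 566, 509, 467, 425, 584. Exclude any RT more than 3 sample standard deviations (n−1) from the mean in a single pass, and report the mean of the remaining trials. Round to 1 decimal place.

487.1 ms

n = 15, ΣRT = 8221, M = 548.067
Σ(x−M)² = 814766.93; s = √(814766.93/14) = 241.242
Cutoffs: 548.067 ± 3·241.242 → [-175.7, 1271.8]
Outside: 1401 → excluded.
Retained (n=14): Σ = 6820, mean = 6820/14 = 487.143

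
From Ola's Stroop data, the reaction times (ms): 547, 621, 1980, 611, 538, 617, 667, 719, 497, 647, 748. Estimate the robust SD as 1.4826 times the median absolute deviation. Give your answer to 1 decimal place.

109.7 ms

Sorted: 497, 538, 547, 611, 617, 621, 647, 667, 719, 748, 1980 → median = 621
|x − 621| sorted: 0, 4, 10, 26, 46, 74, 83, 98, 124, 127, 1359 → MAD = 74
Robust SD ≈ 1.4826 × 74 = 109.712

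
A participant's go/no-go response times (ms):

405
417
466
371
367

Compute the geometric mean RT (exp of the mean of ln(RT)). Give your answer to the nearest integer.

404 ms

ln(RT): 6.0039, 6.0331, 6.1442, 5.9162, 5.9054
Mean ln(RT) = 30.0027/5 = 6.00054
Geometric mean = exp(6.00054) = 403.65 ms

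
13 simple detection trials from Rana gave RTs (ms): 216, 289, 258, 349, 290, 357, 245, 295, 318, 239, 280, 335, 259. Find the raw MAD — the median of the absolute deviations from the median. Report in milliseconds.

31 ms

Sorted: 216, 239, 245, 258, 259, 280, 289, 290, 295, 318, 335, 349, 357 → median = 289
|x − 289|: 73, 0, 31, 60, 1, 68, 44, 6, 29, 50, 9, 46, 30
Sorted deviations: 0, 1, 6, 9, 29, 30, 31, 44, 46, 50, 60, 68, 73 → MAD = 31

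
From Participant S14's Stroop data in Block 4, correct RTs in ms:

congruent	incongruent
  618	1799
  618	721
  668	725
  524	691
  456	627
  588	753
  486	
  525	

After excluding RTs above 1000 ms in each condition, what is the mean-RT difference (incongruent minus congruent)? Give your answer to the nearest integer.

incongruent: exclude 1799
M(congruent) = 4483/8 = 560.375
M(incongruent) = 3517/5 = 703.400
Difference = 703.400 − 560.375 = 143.025 ms

143 ms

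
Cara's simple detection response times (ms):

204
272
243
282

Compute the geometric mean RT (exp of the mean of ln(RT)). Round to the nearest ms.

248 ms

ln(RT): 5.3181, 5.6058, 5.4931, 5.6419
Mean ln(RT) = 22.0589/4 = 5.51472
Geometric mean = exp(5.51472) = 248.32 ms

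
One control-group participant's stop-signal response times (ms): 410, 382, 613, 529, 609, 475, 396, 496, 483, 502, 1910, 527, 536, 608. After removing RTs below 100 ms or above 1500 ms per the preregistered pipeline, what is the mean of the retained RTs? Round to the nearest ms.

Excluded: 1910
Retained (n=13): Σ = 6566
Mean = 6566/13 = 505.0769

505 ms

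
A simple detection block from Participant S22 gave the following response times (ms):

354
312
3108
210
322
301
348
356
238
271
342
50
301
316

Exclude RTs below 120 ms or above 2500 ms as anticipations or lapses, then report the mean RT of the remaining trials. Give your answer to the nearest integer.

Excluded: 50, 3108
Retained (n=12): Σ = 3671
Mean = 3671/12 = 305.9167

306 ms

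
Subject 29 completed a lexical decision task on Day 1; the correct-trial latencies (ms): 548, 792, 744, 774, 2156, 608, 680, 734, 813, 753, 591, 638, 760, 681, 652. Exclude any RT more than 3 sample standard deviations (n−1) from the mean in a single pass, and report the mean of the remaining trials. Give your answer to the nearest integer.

698 ms

n = 15, ΣRT = 11924, M = 794.933
Σ(x−M)² = 2071318.93; s = √(2071318.93/14) = 384.644
Cutoffs: 794.933 ± 3·384.644 → [-359.0, 1948.9]
Outside: 2156 → excluded.
Retained (n=14): Σ = 9768, mean = 9768/14 = 697.714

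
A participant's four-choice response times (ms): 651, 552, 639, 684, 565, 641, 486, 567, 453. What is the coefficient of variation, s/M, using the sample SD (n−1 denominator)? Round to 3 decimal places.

n = 9, Σ = 5238, M = 582.0000
Σ(x−M)² = 49166.000; s = √(49166.000/8) = 78.3948
CV = 78.3948 / 582.0000 = 0.13470

0.135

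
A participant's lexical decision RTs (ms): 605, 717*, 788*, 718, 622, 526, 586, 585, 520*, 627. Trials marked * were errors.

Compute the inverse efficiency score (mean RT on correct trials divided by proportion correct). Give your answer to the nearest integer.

Correct trials (n=7): 605, 718, 622, 526, 586, 585, 627
Mean correct RT = 4269/7 = 609.8571 ms
Proportion correct = 7/10
IES = 609.8571 / (7/10) = 871.224 ms

871 ms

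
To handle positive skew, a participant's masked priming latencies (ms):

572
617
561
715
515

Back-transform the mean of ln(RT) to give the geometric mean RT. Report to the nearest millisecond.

592 ms

ln(RT): 6.3491, 6.4249, 6.3297, 6.5723, 6.2442
Mean ln(RT) = 31.9202/5 = 6.38404
Geometric mean = exp(6.38404) = 592.31 ms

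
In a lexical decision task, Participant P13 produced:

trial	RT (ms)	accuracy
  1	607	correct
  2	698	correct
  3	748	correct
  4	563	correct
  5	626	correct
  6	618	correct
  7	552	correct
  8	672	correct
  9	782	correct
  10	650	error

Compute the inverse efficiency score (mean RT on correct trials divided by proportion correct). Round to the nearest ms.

724 ms

Correct trials (n=9): 607, 698, 748, 563, 626, 618, 552, 672, 782
Mean correct RT = 5866/9 = 651.7778 ms
Proportion correct = 9/10
IES = 651.7778 / (9/10) = 724.198 ms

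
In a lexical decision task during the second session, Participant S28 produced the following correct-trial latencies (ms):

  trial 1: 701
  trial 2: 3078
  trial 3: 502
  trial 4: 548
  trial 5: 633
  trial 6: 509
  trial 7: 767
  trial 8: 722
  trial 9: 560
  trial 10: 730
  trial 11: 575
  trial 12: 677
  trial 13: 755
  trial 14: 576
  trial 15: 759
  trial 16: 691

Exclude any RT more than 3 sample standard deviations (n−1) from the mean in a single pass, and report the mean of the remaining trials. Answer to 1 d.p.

647.0 ms

n = 16, ΣRT = 12783, M = 798.938
Σ(x−M)² = 5665134.94; s = √(5665134.94/15) = 614.553
Cutoffs: 798.938 ± 3·614.553 → [-1044.7, 2642.6]
Outside: 3078 → excluded.
Retained (n=15): Σ = 9705, mean = 9705/15 = 647.000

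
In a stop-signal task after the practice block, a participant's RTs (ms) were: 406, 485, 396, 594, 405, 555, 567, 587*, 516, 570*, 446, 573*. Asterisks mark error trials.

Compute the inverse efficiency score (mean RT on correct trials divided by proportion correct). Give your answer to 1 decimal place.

Correct trials (n=9): 406, 485, 396, 594, 405, 555, 567, 516, 446
Mean correct RT = 4370/9 = 485.5556 ms
Proportion correct = 9/12
IES = 485.5556 / (9/12) = 647.407 ms

647.4 ms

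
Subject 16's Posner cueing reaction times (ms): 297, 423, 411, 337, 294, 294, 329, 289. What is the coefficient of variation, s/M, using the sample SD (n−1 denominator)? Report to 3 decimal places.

n = 8, Σ = 2674, M = 334.2500
Σ(x−M)² = 20477.500; s = √(20477.500/7) = 54.0866
CV = 54.0866 / 334.2500 = 0.16181

0.162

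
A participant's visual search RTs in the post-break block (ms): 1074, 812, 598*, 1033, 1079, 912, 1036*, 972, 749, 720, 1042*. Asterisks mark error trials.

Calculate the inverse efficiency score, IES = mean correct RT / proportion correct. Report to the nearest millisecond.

1263 ms

Correct trials (n=8): 1074, 812, 1033, 1079, 912, 972, 749, 720
Mean correct RT = 7351/8 = 918.8750 ms
Proportion correct = 8/11
IES = 918.8750 / (8/11) = 1263.453 ms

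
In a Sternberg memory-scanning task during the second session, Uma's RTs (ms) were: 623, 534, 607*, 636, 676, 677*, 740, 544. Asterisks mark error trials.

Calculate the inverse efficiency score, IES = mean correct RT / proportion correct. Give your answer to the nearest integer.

834 ms

Correct trials (n=6): 623, 534, 636, 676, 740, 544
Mean correct RT = 3753/6 = 625.5000 ms
Proportion correct = 6/8
IES = 625.5000 / (6/8) = 834.000 ms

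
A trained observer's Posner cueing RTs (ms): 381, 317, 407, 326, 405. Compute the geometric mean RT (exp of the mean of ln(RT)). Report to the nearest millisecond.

ln(RT): 5.9428, 5.7589, 6.0088, 5.7869, 6.0039
Mean ln(RT) = 29.5013/5 = 5.90026
Geometric mean = exp(5.90026) = 365.13 ms

365 ms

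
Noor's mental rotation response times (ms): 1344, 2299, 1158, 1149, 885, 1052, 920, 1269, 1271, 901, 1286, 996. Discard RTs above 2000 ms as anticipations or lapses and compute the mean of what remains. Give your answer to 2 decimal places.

Excluded: 2299
Retained (n=11): Σ = 12231
Mean = 12231/11 = 1111.9091

1111.91 ms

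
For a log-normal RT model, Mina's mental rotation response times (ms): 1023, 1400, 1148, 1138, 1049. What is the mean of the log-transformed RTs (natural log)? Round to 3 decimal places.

7.043

ln(RT): 6.9305, 7.2442, 7.0458, 7.0370, 6.9556
Σ ln(RT) = 35.2131
Mean = 35.2131/5 = 7.04262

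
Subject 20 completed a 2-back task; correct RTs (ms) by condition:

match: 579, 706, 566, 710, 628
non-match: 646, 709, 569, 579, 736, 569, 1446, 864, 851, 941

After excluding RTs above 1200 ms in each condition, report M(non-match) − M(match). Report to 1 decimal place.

non-match: exclude 1446
M(match) = 3189/5 = 637.800
M(non-match) = 6464/9 = 718.222
Difference = 718.222 − 637.800 = 80.422 ms

80.4 ms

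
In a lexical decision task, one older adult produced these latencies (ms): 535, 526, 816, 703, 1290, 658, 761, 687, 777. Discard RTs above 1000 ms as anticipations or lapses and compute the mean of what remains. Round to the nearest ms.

683 ms

Excluded: 1290
Retained (n=8): Σ = 5463
Mean = 5463/8 = 682.8750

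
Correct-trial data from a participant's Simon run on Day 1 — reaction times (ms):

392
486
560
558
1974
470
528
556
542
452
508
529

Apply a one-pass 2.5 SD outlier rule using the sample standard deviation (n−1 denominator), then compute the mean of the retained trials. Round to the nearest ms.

n = 12, ΣRT = 7555, M = 629.583
Σ(x−M)² = 1999790.92; s = √(1999790.92/11) = 426.379
Cutoffs: 629.583 ± 2.5·426.379 → [-436.4, 1695.5]
Outside: 1974 → excluded.
Retained (n=11): Σ = 5581, mean = 5581/11 = 507.364

507 ms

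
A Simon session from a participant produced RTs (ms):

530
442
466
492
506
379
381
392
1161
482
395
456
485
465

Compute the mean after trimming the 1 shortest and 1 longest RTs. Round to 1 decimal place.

457.7 ms

Sorted: 379, 381, 392, 395, 442, 456, 465, 466, 482, 485, 492, 506, 530, 1161
Drop lowest 1 (379) and highest 1 (1161)
Remaining (n=12): Σ = 5492, mean = 5492/12 = 457.667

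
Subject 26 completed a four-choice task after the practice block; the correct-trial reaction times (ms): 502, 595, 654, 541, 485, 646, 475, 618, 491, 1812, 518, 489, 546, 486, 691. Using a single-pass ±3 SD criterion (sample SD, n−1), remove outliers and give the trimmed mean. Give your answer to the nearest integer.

553 ms

n = 15, ΣRT = 9549, M = 636.600
Σ(x−M)² = 1551285.60; s = √(1551285.60/14) = 332.876
Cutoffs: 636.600 ± 3·332.876 → [-362.0, 1635.2]
Outside: 1812 → excluded.
Retained (n=14): Σ = 7737, mean = 7737/14 = 552.643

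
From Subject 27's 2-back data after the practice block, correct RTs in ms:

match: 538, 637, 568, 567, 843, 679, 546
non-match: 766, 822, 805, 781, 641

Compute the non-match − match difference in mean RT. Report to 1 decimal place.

M(match) = 4378/7 = 625.429
M(non-match) = 3815/5 = 763.000
Difference = 763.000 − 625.429 = 137.571 ms

137.6 ms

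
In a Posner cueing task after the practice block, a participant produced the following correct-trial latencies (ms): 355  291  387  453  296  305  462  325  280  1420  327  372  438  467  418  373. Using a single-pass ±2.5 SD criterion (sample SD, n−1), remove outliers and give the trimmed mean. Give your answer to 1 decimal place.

n = 16, ΣRT = 6969, M = 435.562
Σ(x−M)² = 1093857.94; s = √(1093857.94/15) = 270.044
Cutoffs: 435.562 ± 2.5·270.044 → [-239.5, 1110.7]
Outside: 1420 → excluded.
Retained (n=15): Σ = 5549, mean = 5549/15 = 369.933

369.9 ms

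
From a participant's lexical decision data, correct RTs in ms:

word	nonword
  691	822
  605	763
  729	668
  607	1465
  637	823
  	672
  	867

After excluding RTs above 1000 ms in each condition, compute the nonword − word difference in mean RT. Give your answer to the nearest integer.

115 ms

nonword: exclude 1465
M(word) = 3269/5 = 653.800
M(nonword) = 4615/6 = 769.167
Difference = 769.167 − 653.800 = 115.367 ms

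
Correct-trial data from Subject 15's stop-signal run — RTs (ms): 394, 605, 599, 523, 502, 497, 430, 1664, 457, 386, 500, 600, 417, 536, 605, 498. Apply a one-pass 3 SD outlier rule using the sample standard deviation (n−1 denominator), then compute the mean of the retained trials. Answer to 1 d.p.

503.3 ms

n = 16, ΣRT = 9213, M = 575.812
Σ(x−M)² = 1344498.44; s = √(1344498.44/15) = 299.388
Cutoffs: 575.812 ± 3·299.388 → [-322.4, 1474.0]
Outside: 1664 → excluded.
Retained (n=15): Σ = 7549, mean = 7549/15 = 503.267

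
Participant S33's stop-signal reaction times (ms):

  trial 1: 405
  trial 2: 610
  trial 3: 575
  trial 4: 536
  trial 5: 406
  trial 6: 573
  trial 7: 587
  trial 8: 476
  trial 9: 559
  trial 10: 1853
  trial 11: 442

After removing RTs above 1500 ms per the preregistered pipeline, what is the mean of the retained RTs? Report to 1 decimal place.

Excluded: 1853
Retained (n=10): Σ = 5169
Mean = 5169/10 = 516.9000

516.9 ms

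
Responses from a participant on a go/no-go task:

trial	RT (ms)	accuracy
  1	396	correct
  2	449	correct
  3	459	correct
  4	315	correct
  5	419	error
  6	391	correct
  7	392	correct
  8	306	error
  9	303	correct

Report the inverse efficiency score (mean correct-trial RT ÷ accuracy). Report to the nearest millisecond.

497 ms

Correct trials (n=7): 396, 449, 459, 315, 391, 392, 303
Mean correct RT = 2705/7 = 386.4286 ms
Proportion correct = 7/9
IES = 386.4286 / (7/9) = 496.837 ms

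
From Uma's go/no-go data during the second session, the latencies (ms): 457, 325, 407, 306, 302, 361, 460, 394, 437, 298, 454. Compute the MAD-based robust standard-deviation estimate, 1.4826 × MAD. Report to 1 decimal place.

93.4 ms

Sorted: 298, 302, 306, 325, 361, 394, 407, 437, 454, 457, 460 → median = 394
|x − 394| sorted: 0, 13, 33, 43, 60, 63, 66, 69, 88, 92, 96 → MAD = 63
Robust SD ≈ 1.4826 × 63 = 93.404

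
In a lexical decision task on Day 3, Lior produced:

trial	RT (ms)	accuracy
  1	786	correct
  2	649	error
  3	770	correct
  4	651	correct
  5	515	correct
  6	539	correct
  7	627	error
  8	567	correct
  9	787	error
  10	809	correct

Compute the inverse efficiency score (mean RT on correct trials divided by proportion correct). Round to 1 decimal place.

946.3 ms

Correct trials (n=7): 786, 770, 651, 515, 539, 567, 809
Mean correct RT = 4637/7 = 662.4286 ms
Proportion correct = 7/10
IES = 662.4286 / (7/10) = 946.327 ms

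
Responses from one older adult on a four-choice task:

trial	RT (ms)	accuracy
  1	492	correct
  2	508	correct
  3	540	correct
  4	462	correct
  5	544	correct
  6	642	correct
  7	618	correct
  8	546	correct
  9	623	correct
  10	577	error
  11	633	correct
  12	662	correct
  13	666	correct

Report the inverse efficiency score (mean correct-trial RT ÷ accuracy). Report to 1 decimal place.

Correct trials (n=12): 492, 508, 540, 462, 544, 642, 618, 546, 623, 633, 662, 666
Mean correct RT = 6936/12 = 578.0000 ms
Proportion correct = 12/13
IES = 578.0000 / (12/13) = 626.167 ms

626.2 ms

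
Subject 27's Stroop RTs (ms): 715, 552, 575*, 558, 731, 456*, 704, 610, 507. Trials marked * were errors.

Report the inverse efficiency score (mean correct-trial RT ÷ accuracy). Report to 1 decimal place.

803.9 ms

Correct trials (n=7): 715, 552, 558, 731, 704, 610, 507
Mean correct RT = 4377/7 = 625.2857 ms
Proportion correct = 7/9
IES = 625.2857 / (7/9) = 803.939 ms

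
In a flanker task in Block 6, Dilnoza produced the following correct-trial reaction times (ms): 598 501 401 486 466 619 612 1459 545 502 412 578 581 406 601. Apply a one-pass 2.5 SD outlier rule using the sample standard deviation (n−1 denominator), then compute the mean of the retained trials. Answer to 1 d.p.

n = 15, ΣRT = 8767, M = 584.467
Σ(x−M)² = 901579.73; s = √(901579.73/14) = 253.769
Cutoffs: 584.467 ± 2.5·253.769 → [-50.0, 1218.9]
Outside: 1459 → excluded.
Retained (n=14): Σ = 7308, mean = 7308/14 = 522.000

522.0 ms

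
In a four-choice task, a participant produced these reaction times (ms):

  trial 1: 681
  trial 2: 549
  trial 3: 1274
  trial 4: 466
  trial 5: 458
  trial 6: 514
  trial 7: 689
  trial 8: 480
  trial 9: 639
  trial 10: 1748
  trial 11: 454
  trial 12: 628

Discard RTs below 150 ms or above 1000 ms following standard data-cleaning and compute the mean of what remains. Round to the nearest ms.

Excluded: 1274, 1748
Retained (n=10): Σ = 5558
Mean = 5558/10 = 555.8000

556 ms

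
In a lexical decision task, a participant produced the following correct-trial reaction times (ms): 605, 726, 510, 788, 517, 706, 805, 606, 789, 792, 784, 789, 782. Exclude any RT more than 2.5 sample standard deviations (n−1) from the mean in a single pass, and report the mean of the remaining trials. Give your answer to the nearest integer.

708 ms

n = 13, ΣRT = 9199, M = 707.615
Σ(x−M)² = 144263.08; s = √(144263.08/12) = 109.645
Cutoffs: 707.615 ± 2.5·109.645 → [433.5, 981.7]
No RTs fall outside the cutoffs; all 13 retained. Mean = 9199/13 = 707.615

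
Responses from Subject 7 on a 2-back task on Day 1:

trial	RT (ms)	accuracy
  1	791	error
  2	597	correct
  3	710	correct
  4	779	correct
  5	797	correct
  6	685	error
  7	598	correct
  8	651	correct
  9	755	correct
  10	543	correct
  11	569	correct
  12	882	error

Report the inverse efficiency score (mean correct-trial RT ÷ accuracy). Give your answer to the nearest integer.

889 ms

Correct trials (n=9): 597, 710, 779, 797, 598, 651, 755, 543, 569
Mean correct RT = 5999/9 = 666.5556 ms
Proportion correct = 9/12
IES = 666.5556 / (9/12) = 888.741 ms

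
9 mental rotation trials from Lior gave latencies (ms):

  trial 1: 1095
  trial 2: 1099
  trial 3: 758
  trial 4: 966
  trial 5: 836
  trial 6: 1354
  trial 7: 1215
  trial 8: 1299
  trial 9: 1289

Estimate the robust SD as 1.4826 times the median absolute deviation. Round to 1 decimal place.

281.7 ms

Sorted: 758, 836, 966, 1095, 1099, 1215, 1289, 1299, 1354 → median = 1099
|x − 1099| sorted: 0, 4, 116, 133, 190, 200, 255, 263, 341 → MAD = 190
Robust SD ≈ 1.4826 × 190 = 281.694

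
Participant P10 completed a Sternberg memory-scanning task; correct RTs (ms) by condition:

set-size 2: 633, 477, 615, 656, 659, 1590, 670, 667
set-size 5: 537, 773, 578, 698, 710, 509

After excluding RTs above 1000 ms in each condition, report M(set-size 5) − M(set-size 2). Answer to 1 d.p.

set-size 2: exclude 1590
M(set-size 2) = 4377/7 = 625.286
M(set-size 5) = 3805/6 = 634.167
Difference = 634.167 − 625.286 = 8.881 ms

8.9 ms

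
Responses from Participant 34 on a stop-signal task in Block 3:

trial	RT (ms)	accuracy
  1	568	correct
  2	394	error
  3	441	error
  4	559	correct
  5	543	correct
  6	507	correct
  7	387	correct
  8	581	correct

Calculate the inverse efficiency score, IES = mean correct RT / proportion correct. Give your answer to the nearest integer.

699 ms

Correct trials (n=6): 568, 559, 543, 507, 387, 581
Mean correct RT = 3145/6 = 524.1667 ms
Proportion correct = 6/8
IES = 524.1667 / (6/8) = 698.889 ms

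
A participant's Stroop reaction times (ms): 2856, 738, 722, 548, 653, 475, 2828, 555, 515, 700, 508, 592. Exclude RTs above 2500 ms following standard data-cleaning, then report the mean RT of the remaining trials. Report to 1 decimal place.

600.6 ms

Excluded: 2828, 2856
Retained (n=10): Σ = 6006
Mean = 6006/10 = 600.6000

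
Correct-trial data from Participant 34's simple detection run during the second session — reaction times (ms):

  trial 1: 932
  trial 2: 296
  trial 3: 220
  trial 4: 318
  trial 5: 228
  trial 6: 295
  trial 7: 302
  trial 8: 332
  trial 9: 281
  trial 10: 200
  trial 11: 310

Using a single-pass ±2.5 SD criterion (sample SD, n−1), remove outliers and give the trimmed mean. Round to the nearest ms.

278 ms

n = 11, ΣRT = 3714, M = 337.636
Σ(x−M)² = 407280.55; s = √(407280.55/10) = 201.812
Cutoffs: 337.636 ± 2.5·201.812 → [-166.9, 842.2]
Outside: 932 → excluded.
Retained (n=10): Σ = 2782, mean = 2782/10 = 278.200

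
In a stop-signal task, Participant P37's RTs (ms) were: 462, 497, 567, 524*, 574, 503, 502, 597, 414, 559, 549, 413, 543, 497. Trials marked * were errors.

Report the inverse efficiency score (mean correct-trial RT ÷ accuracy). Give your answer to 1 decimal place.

553.1 ms

Correct trials (n=13): 462, 497, 567, 574, 503, 502, 597, 414, 559, 549, 413, 543, 497
Mean correct RT = 6677/13 = 513.6154 ms
Proportion correct = 13/14
IES = 513.6154 / (13/14) = 553.124 ms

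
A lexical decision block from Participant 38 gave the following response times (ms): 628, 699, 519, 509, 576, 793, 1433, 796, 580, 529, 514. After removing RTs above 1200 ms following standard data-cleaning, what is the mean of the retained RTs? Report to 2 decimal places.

Excluded: 1433
Retained (n=10): Σ = 6143
Mean = 6143/10 = 614.3000

614.30 ms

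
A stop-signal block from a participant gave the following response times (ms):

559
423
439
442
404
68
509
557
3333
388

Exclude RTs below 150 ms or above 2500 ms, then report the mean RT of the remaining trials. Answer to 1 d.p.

465.1 ms

Excluded: 68, 3333
Retained (n=8): Σ = 3721
Mean = 3721/8 = 465.1250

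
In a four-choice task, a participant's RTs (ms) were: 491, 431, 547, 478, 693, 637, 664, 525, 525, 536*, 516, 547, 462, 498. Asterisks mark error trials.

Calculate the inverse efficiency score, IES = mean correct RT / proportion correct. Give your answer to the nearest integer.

Correct trials (n=13): 491, 431, 547, 478, 693, 637, 664, 525, 525, 516, 547, 462, 498
Mean correct RT = 7014/13 = 539.5385 ms
Proportion correct = 13/14
IES = 539.5385 / (13/14) = 581.041 ms

581 ms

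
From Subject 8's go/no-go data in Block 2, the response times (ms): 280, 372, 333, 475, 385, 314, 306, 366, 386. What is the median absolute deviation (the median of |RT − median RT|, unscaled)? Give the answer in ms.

33 ms

Sorted: 280, 306, 314, 333, 366, 372, 385, 386, 475 → median = 366
|x − 366|: 86, 6, 33, 109, 19, 52, 60, 0, 20
Sorted deviations: 0, 6, 19, 20, 33, 52, 60, 86, 109 → MAD = 33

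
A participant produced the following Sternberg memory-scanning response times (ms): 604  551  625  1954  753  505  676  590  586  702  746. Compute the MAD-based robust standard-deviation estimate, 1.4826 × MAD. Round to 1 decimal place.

109.7 ms

Sorted: 505, 551, 586, 590, 604, 625, 676, 702, 746, 753, 1954 → median = 625
|x − 625| sorted: 0, 21, 35, 39, 51, 74, 77, 120, 121, 128, 1329 → MAD = 74
Robust SD ≈ 1.4826 × 74 = 109.712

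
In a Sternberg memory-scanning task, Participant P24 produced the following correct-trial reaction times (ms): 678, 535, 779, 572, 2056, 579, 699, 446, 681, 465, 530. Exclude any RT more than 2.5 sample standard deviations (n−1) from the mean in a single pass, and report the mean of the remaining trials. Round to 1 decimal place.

596.4 ms

n = 11, ΣRT = 8020, M = 729.091
Σ(x−M)² = 2043404.91; s = √(2043404.91/10) = 452.040
Cutoffs: 729.091 ± 2.5·452.040 → [-401.0, 1859.2]
Outside: 2056 → excluded.
Retained (n=10): Σ = 5964, mean = 5964/10 = 596.400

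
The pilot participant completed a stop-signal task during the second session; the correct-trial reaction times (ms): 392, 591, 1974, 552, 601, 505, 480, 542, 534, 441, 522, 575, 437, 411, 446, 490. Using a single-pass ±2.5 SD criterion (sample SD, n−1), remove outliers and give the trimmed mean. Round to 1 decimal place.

501.3 ms

n = 16, ΣRT = 9493, M = 593.312
Σ(x−M)² = 2094051.44; s = √(2094051.44/15) = 373.635
Cutoffs: 593.312 ± 2.5·373.635 → [-340.8, 1527.4]
Outside: 1974 → excluded.
Retained (n=15): Σ = 7519, mean = 7519/15 = 501.267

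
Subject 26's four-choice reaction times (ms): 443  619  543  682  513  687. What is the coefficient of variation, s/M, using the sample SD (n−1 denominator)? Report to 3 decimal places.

n = 6, Σ = 3487, M = 581.1667
Σ(x−M)² = 47992.833; s = √(47992.833/5) = 97.9723
CV = 97.9723 / 581.1667 = 0.16858

0.169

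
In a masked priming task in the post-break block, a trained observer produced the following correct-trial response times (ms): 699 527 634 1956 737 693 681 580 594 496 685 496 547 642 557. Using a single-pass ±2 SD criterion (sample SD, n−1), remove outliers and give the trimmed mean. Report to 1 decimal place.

n = 15, ΣRT = 10524, M = 701.600
Σ(x−M)² = 1769877.60; s = √(1769877.60/14) = 355.556
Cutoffs: 701.600 ± 2·355.556 → [-9.5, 1412.7]
Outside: 1956 → excluded.
Retained (n=14): Σ = 8568, mean = 8568/14 = 612.000

612.0 ms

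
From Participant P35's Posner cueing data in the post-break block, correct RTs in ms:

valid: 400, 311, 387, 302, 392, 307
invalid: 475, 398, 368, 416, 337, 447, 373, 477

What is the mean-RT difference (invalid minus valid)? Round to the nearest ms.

62 ms

M(valid) = 2099/6 = 349.833
M(invalid) = 3291/8 = 411.375
Difference = 411.375 − 349.833 = 61.542 ms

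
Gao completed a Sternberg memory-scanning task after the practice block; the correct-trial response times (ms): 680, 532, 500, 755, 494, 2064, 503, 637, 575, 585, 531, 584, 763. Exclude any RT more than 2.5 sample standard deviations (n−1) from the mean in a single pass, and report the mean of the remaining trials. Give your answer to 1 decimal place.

n = 13, ΣRT = 9203, M = 707.923
Σ(x−M)² = 2091378.92; s = √(2091378.92/12) = 417.470
Cutoffs: 707.923 ± 2.5·417.470 → [-335.8, 1751.6]
Outside: 2064 → excluded.
Retained (n=12): Σ = 7139, mean = 7139/12 = 594.917

594.9 ms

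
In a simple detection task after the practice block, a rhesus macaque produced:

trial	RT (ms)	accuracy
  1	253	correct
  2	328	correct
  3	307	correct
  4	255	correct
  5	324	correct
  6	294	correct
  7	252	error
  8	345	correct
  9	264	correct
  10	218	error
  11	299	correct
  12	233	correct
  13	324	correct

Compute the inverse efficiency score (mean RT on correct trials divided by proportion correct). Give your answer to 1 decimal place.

Correct trials (n=11): 253, 328, 307, 255, 324, 294, 345, 264, 299, 233, 324
Mean correct RT = 3226/11 = 293.2727 ms
Proportion correct = 11/13
IES = 293.2727 / (11/13) = 346.595 ms

346.6 ms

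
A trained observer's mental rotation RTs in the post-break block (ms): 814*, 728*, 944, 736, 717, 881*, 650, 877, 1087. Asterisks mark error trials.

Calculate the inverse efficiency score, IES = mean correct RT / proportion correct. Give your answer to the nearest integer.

Correct trials (n=6): 944, 736, 717, 650, 877, 1087
Mean correct RT = 5011/6 = 835.1667 ms
Proportion correct = 6/9
IES = 835.1667 / (6/9) = 1252.750 ms

1253 ms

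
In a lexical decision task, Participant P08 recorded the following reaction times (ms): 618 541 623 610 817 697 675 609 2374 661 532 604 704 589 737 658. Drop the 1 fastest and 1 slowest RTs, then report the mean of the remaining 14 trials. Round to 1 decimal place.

653.1 ms

Sorted: 532, 541, 589, 604, 609, 610, 618, 623, 658, 661, 675, 697, 704, 737, 817, 2374
Drop lowest 1 (532) and highest 1 (2374)
Remaining (n=14): Σ = 9143, mean = 9143/14 = 653.071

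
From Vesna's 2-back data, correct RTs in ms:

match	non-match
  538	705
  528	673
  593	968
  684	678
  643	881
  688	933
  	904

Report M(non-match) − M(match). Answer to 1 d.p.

208.0 ms

M(match) = 3674/6 = 612.333
M(non-match) = 5742/7 = 820.286
Difference = 820.286 − 612.333 = 207.952 ms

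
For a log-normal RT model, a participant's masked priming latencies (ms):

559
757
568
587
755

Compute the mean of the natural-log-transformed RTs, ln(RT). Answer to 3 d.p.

6.460

ln(RT): 6.3261, 6.6294, 6.3421, 6.3750, 6.6267
Σ ln(RT) = 32.2994
Mean = 32.2994/5 = 6.45988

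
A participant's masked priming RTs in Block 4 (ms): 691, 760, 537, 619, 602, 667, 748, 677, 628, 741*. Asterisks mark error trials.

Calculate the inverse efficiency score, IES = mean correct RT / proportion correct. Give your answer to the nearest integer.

Correct trials (n=9): 691, 760, 537, 619, 602, 667, 748, 677, 628
Mean correct RT = 5929/9 = 658.7778 ms
Proportion correct = 9/10
IES = 658.7778 / (9/10) = 731.975 ms

732 ms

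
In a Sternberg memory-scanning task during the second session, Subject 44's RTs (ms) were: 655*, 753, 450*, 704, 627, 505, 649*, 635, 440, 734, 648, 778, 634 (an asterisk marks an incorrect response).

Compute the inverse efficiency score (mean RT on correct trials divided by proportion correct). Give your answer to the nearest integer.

Correct trials (n=10): 753, 704, 627, 505, 635, 440, 734, 648, 778, 634
Mean correct RT = 6458/10 = 645.8000 ms
Proportion correct = 10/13
IES = 645.8000 / (10/13) = 839.540 ms

840 ms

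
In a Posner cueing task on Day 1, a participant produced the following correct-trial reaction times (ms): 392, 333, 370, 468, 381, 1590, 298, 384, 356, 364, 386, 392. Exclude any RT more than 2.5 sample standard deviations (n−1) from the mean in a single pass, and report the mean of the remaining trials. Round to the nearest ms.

375 ms

n = 12, ΣRT = 5714, M = 476.167
Σ(x−M)² = 1371073.67; s = √(1371073.67/11) = 353.048
Cutoffs: 476.167 ± 2.5·353.048 → [-406.5, 1358.8]
Outside: 1590 → excluded.
Retained (n=11): Σ = 4124, mean = 4124/11 = 374.909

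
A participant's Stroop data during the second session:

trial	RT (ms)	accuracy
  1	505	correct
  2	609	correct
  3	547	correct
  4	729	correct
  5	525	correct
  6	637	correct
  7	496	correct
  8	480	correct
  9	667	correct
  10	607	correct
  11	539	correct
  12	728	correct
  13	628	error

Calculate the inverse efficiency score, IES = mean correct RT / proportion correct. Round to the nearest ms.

638 ms

Correct trials (n=12): 505, 609, 547, 729, 525, 637, 496, 480, 667, 607, 539, 728
Mean correct RT = 7069/12 = 589.0833 ms
Proportion correct = 12/13
IES = 589.0833 / (12/13) = 638.174 ms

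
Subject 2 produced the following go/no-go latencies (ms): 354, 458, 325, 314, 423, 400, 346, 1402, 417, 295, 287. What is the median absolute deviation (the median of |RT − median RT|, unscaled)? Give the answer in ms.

Sorted: 287, 295, 314, 325, 346, 354, 400, 417, 423, 458, 1402 → median = 354
|x − 354|: 0, 104, 29, 40, 69, 46, 8, 1048, 63, 59, 67
Sorted deviations: 0, 8, 29, 40, 46, 59, 63, 67, 69, 104, 1048 → MAD = 59

59 ms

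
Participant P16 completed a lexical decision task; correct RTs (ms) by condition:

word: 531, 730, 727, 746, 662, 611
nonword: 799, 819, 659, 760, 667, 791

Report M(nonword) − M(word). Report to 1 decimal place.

81.3 ms

M(word) = 4007/6 = 667.833
M(nonword) = 4495/6 = 749.167
Difference = 749.167 − 667.833 = 81.333 ms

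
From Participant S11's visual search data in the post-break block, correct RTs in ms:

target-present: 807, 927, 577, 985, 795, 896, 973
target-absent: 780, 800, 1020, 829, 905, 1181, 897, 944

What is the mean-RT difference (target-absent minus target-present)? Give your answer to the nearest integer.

68 ms

M(target-present) = 5960/7 = 851.429
M(target-absent) = 7356/8 = 919.500
Difference = 919.500 − 851.429 = 68.071 ms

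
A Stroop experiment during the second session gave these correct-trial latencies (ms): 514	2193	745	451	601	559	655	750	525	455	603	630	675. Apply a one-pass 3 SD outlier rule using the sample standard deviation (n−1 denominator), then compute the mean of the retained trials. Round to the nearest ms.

597 ms

n = 13, ΣRT = 9356, M = 719.692
Σ(x−M)² = 2462420.77; s = √(2462420.77/12) = 452.992
Cutoffs: 719.692 ± 3·452.992 → [-639.3, 2078.7]
Outside: 2193 → excluded.
Retained (n=12): Σ = 7163, mean = 7163/12 = 596.917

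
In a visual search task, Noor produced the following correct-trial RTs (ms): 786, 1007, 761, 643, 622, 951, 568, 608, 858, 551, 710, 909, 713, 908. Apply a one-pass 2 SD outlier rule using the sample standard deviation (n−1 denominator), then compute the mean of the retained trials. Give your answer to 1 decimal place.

n = 14, ΣRT = 10595, M = 756.786
Σ(x−M)² = 292822.36; s = √(292822.36/13) = 150.083
Cutoffs: 756.786 ± 2·150.083 → [456.6, 1057.0]
No RTs fall outside the cutoffs; all 14 retained. Mean = 10595/14 = 756.786

756.8 ms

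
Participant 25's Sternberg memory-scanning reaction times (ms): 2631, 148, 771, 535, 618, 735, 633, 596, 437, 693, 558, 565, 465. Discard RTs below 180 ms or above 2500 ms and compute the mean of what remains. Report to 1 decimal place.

Excluded: 148, 2631
Retained (n=11): Σ = 6606
Mean = 6606/11 = 600.5455

600.5 ms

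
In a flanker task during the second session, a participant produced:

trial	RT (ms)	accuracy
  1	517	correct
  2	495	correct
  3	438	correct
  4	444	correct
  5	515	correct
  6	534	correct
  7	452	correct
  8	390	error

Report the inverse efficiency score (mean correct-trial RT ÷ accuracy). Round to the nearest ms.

Correct trials (n=7): 517, 495, 438, 444, 515, 534, 452
Mean correct RT = 3395/7 = 485.0000 ms
Proportion correct = 7/8
IES = 485.0000 / (7/8) = 554.286 ms

554 ms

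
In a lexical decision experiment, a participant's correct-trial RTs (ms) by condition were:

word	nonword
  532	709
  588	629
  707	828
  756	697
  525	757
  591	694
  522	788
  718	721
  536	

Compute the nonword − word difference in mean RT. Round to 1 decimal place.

M(word) = 5475/9 = 608.333
M(nonword) = 5823/8 = 727.875
Difference = 727.875 − 608.333 = 119.542 ms

119.5 ms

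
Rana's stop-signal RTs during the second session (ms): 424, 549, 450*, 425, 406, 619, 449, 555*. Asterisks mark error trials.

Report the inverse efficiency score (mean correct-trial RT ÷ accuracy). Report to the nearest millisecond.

Correct trials (n=6): 424, 549, 425, 406, 619, 449
Mean correct RT = 2872/6 = 478.6667 ms
Proportion correct = 6/8
IES = 478.6667 / (6/8) = 638.222 ms

638 ms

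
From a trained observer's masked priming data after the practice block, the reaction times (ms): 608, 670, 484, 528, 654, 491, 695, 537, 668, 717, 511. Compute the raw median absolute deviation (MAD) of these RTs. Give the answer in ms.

80 ms

Sorted: 484, 491, 511, 528, 537, 608, 654, 668, 670, 695, 717 → median = 608
|x − 608|: 0, 62, 124, 80, 46, 117, 87, 71, 60, 109, 97
Sorted deviations: 0, 46, 60, 62, 71, 80, 87, 97, 109, 117, 124 → MAD = 80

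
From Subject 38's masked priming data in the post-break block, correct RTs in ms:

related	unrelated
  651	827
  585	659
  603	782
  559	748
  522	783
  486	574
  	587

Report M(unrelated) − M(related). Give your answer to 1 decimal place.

M(related) = 3406/6 = 567.667
M(unrelated) = 4960/7 = 708.571
Difference = 708.571 − 567.667 = 140.905 ms

140.9 ms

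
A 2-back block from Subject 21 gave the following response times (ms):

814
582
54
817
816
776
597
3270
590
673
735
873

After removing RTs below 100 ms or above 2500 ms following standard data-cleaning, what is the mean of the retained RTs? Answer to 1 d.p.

Excluded: 54, 3270
Retained (n=10): Σ = 7273
Mean = 7273/10 = 727.3000

727.3 ms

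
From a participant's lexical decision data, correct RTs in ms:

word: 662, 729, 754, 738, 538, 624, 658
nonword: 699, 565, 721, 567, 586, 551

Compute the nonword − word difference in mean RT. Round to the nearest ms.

-57 ms

M(word) = 4703/7 = 671.857
M(nonword) = 3689/6 = 614.833
Difference = 614.833 − 671.857 = -57.024 ms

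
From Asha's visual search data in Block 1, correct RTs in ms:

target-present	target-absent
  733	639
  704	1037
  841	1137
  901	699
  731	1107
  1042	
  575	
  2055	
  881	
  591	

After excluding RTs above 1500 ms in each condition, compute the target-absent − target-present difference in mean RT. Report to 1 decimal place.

target-present: exclude 2055
M(target-present) = 6999/9 = 777.667
M(target-absent) = 4619/5 = 923.800
Difference = 923.800 − 777.667 = 146.133 ms

146.1 ms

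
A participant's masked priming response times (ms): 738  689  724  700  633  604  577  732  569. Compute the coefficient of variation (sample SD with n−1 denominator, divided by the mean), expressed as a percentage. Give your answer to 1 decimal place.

10.2%

n = 9, Σ = 5966, M = 662.8889
Σ(x−M)² = 36764.889; s = √(36764.889/8) = 67.7909
CV = 67.7909 / 662.8889 = 0.10227 = 10.227%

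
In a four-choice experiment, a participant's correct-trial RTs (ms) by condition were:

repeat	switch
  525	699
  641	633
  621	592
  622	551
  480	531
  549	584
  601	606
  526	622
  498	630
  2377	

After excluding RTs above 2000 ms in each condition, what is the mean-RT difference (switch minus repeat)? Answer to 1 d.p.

42.8 ms

repeat: exclude 2377
M(repeat) = 5063/9 = 562.556
M(switch) = 5448/9 = 605.333
Difference = 605.333 − 562.556 = 42.778 ms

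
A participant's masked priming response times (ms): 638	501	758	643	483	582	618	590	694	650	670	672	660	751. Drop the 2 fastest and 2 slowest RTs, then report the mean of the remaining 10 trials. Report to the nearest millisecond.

642 ms

Sorted: 483, 501, 582, 590, 618, 638, 643, 650, 660, 670, 672, 694, 751, 758
Drop lowest 2 (483, 501) and highest 2 (751, 758)
Remaining (n=10): Σ = 6417, mean = 6417/10 = 641.700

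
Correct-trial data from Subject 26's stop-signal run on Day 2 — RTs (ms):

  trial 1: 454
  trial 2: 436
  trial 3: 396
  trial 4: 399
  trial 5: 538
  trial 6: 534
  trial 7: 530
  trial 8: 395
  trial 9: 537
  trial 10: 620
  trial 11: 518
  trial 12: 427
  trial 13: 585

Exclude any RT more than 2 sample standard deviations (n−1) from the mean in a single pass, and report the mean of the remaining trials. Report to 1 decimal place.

n = 13, ΣRT = 6369, M = 489.923
Σ(x−M)² = 69080.92; s = √(69080.92/12) = 75.873
Cutoffs: 489.923 ± 2·75.873 → [338.2, 641.7]
No RTs fall outside the cutoffs; all 13 retained. Mean = 6369/13 = 489.923

489.9 ms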